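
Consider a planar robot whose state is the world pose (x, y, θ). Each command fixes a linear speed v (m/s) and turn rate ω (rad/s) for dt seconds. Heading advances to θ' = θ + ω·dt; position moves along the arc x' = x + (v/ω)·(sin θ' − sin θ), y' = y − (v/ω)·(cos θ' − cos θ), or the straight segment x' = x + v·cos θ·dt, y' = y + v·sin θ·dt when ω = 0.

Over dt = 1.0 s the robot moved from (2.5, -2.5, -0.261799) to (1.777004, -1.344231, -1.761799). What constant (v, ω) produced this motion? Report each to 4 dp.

Δθ = -1.761799 − -0.261799 = -1.500000
ω = Δθ/dt = -1.500000/1.0 = -1.5000
R = −Δy/(cos θ' − cos θ) = 1.0000
v = R·ω = 1.0000·-1.5000 = -1.5000

v = -1.5000, ω = -1.5000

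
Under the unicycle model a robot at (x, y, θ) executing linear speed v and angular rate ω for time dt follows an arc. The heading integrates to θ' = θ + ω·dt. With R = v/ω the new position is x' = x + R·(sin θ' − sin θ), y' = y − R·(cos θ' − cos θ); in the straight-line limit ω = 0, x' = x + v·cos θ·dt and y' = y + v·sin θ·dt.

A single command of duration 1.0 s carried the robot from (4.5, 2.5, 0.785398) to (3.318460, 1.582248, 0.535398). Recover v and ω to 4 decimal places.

v = -1.5000, ω = -0.2500

Δθ = 0.535398 − 0.785398 = -0.250000
ω = Δθ/dt = -0.250000/1.0 = -0.2500
R = Δx/(sin θ' − sin θ) = 6.0000
v = R·ω = 6.0000·-0.2500 = -1.5000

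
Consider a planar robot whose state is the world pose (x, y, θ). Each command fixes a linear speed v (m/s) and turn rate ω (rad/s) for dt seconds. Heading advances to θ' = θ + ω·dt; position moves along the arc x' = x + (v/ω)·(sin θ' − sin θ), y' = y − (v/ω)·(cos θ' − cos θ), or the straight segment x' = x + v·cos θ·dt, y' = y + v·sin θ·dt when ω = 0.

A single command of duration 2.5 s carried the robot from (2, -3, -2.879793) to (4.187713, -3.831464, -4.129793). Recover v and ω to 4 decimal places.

v = -1.0000, ω = -0.5000

Δθ = -4.129793 − -2.879793 = -1.250000
ω = Δθ/dt = -1.250000/2.5 = -0.5000
R = Δx/(sin θ' − sin θ) = 2.0000
v = R·ω = 2.0000·-0.5000 = -1.0000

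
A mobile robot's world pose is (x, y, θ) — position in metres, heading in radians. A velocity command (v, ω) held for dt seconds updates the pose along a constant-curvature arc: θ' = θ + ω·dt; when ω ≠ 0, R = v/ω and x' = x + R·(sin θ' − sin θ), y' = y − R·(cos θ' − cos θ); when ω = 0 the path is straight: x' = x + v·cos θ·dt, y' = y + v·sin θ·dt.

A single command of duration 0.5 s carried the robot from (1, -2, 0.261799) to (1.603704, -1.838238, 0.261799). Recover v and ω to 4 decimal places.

v = 1.2500, ω = 0.0000

Δθ = 0.261799 − 0.261799 = 0.000000
ω = Δθ/dt = 0.000000/0.5 = 0.0000
ω = 0 → v = (Δx·cos θ + Δy·sin θ)/dt = 1.2500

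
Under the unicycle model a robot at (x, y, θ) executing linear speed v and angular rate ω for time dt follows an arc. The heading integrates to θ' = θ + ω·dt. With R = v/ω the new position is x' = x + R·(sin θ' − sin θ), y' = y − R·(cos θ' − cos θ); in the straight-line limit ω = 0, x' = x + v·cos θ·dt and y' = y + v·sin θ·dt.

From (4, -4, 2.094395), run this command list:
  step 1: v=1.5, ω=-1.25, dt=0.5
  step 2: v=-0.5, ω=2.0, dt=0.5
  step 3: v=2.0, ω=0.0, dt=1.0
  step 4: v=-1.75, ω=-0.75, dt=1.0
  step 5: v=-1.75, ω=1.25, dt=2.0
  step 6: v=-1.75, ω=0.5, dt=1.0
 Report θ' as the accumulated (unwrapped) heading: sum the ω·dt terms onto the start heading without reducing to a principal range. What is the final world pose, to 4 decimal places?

step 1: θ'=1.4694 (R=-1.2000) → pose (3.8454, -3.2785, 1.4694)
step 2: θ'=2.4694 (R=-0.2500) → pose (3.9384, -3.4994, 2.4694)
step 3: θ'=2.4694 (straight) → pose (2.3735, -2.2540, 2.4694)
step 4: θ'=1.7194 (R=2.3333) → pose (3.2282, -3.7343, 1.7194)
step 5: θ'=4.2194 (R=-1.4000) → pose (5.8460, -4.1896, 4.2194)
step 6: θ'=4.7194 (R=-3.5000) → pose (6.2627, -2.5087, 4.7194)

(6.2627, -2.5087, 4.7194)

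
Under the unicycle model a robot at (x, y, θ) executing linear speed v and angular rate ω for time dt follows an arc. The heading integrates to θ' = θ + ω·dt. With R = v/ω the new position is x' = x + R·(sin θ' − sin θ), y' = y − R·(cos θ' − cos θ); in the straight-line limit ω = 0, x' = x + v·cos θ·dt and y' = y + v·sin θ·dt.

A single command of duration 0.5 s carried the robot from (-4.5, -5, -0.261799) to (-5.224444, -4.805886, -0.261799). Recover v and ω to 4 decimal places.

v = -1.5000, ω = 0.0000

Δθ = -0.261799 − -0.261799 = 0.000000
ω = Δθ/dt = 0.000000/0.5 = 0.0000
ω = 0 → v = (Δx·cos θ + Δy·sin θ)/dt = -1.5000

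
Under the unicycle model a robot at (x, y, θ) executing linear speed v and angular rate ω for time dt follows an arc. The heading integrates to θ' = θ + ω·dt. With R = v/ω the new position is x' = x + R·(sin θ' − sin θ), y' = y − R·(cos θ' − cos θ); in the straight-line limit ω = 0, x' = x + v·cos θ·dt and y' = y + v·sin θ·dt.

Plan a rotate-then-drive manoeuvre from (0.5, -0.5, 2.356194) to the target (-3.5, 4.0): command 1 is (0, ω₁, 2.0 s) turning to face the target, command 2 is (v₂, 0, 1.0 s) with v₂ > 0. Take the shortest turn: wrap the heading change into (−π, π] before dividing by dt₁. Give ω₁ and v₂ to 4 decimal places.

heading to target = atan2(4−-0.5, -3.5−0.5) = 2.2974
Δθ = wrap(2.2974 − 2.3562) = -0.0588; ω₁ = Δθ/dt₁ = -0.0294
distance = √((-3.5−0.5)² + (4−-0.5)²) = 6.0208; v₂ = distance/dt₂ = 6.0208

ω₁ = -0.0294, v₂ = 6.0208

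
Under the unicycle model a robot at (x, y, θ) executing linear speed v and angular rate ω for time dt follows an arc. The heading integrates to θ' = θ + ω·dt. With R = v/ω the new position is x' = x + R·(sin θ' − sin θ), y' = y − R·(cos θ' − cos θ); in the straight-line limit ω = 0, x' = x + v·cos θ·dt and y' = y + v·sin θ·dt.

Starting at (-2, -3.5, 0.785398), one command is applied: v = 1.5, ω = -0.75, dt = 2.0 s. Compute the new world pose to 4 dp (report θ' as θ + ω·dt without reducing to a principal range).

θ' = 0.7854 + -0.75·2.0 = -0.7146
R = v/ω = 1.5/-0.75 = -2.0000
x' = -2 + -2.0000·(sin -0.7146 − sin 0.7854) = 0.7248
y' = -3.5 − -2.0000·(cos -0.7146 − cos 0.7854) = -3.4035

(0.7248, -3.4035, -0.7146)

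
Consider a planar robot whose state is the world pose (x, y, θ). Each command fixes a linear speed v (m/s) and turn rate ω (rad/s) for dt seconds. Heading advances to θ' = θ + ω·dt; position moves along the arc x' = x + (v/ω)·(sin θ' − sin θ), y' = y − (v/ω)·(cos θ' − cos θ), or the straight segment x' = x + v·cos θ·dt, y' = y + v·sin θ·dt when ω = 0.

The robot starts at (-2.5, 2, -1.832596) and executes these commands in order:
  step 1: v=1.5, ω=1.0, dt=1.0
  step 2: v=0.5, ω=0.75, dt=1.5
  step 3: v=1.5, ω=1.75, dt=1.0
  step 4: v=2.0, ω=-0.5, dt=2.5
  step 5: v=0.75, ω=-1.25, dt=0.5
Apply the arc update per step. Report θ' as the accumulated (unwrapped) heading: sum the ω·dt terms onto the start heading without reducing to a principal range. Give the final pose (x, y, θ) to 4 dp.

(0.0836, 6.4189, 0.1674)

step 1: θ'=-0.8326 (R=1.5000) → pose (-2.1606, 0.6023, -0.8326)
step 2: θ'=0.2924 (R=0.6667) → pose (-1.4753, 0.4126, 0.2924)
step 3: θ'=2.0424 (R=0.8571) → pose (-0.9588, 1.6228, 2.0424)
step 4: θ'=0.7924 (R=-4.0000) → pose (-0.2437, 6.2486, 0.7924)
step 5: θ'=0.1674 (R=-0.6000) → pose (0.0836, 6.4189, 0.1674)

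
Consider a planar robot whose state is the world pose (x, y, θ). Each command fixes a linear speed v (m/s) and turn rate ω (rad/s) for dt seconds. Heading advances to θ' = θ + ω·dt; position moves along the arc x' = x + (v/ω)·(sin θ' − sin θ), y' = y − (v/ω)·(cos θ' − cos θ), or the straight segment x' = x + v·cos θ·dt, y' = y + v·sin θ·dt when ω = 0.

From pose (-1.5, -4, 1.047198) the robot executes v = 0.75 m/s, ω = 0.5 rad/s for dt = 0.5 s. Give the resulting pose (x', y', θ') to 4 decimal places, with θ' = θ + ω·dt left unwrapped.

θ' = 1.0472 + 0.5·0.5 = 1.2972
R = v/ω = 0.75/0.5 = 1.5000
x' = -1.5 + 1.5000·(sin 1.2972 − sin 1.0472) = -1.3548
y' = -4 − 1.5000·(cos 1.2972 − cos 1.0472) = -3.6553

(-1.3548, -3.6553, 1.2972)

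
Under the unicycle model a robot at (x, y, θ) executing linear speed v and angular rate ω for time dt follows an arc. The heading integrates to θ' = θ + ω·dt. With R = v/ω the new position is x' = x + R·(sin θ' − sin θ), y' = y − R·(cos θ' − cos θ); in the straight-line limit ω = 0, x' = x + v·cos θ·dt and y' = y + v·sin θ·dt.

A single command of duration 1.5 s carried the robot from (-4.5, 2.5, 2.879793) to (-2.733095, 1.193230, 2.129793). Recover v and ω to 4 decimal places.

v = -1.5000, ω = -0.5000

Δθ = 2.129793 − 2.879793 = -0.750000
ω = Δθ/dt = -0.750000/1.5 = -0.5000
R = Δx/(sin θ' − sin θ) = 3.0000
v = R·ω = 3.0000·-0.5000 = -1.5000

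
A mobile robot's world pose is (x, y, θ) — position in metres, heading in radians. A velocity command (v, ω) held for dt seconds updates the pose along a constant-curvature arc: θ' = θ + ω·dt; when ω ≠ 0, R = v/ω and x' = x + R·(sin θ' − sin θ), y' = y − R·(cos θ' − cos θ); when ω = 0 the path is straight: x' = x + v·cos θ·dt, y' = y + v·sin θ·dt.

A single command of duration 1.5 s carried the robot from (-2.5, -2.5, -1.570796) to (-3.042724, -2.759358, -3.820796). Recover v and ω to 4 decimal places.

v = 0.5000, ω = -1.5000

Δθ = -3.820796 − -1.570796 = -2.250000
ω = Δθ/dt = -2.250000/1.5 = -1.5000
R = Δx/(sin θ' − sin θ) = -0.3333
v = R·ω = -0.3333·-1.5000 = 0.5000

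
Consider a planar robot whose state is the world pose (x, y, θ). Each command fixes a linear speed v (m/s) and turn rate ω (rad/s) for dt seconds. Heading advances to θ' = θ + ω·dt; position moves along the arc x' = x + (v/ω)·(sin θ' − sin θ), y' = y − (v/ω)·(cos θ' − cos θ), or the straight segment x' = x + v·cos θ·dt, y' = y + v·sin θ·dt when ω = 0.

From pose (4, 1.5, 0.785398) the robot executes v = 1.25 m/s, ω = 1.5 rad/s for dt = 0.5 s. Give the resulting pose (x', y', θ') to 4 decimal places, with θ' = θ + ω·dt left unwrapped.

(4.2436, 2.0598, 1.5354)

θ' = 0.7854 + 1.5·0.5 = 1.5354
R = v/ω = 1.25/1.5 = 0.8333
x' = 4 + 0.8333·(sin 1.5354 − sin 0.7854) = 4.2436
y' = 1.5 − 0.8333·(cos 1.5354 − cos 0.7854) = 2.0598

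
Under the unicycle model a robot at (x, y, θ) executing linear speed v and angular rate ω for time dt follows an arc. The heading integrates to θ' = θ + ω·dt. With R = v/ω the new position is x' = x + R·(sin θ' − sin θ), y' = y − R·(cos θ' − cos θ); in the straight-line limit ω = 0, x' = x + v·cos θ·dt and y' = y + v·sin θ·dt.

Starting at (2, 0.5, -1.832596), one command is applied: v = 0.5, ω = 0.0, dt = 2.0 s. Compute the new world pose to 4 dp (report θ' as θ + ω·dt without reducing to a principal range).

(1.7412, -0.4659, -1.8326)

θ' = -1.8326 + 0.0·2.0 = -1.8326
ω = 0 → straight: x' = 2 + 0.5·cos(-1.8326)·2.0 = 1.7412
y' = 0.5 + 0.5·sin(-1.8326)·2.0 = -0.4659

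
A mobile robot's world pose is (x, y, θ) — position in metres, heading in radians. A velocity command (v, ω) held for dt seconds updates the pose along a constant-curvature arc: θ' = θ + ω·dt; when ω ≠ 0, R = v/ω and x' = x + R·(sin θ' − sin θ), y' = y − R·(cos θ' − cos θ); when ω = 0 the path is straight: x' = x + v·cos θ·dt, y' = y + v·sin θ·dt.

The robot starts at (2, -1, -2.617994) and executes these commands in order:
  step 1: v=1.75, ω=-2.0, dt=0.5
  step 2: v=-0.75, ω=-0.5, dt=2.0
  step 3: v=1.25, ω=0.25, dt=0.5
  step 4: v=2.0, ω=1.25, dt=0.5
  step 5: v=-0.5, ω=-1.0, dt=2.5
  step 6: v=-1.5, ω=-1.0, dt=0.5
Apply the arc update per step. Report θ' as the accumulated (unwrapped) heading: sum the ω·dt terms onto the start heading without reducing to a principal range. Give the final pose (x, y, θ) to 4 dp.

step 1: θ'=-3.6180 (R=-0.8750) → pose (1.1612, -1.0198, -3.6180)
step 2: θ'=-4.6180 (R=1.5000) → pose (1.9667, -2.2114, -4.6180)
step 3: θ'=-4.4930 (R=5.0000) → pose (1.8691, -1.5945, -4.4930)
step 4: θ'=-3.8680 (R=1.6000) → pose (1.3701, -0.7466, -3.8680)
step 5: θ'=-6.3680 (R=0.5000) → pose (0.9957, -1.6186, -6.3680)
step 6: θ'=-6.8680 (R=1.5000) → pose (0.2947, -1.3747, -6.8680)

(0.2947, -1.3747, -6.8680)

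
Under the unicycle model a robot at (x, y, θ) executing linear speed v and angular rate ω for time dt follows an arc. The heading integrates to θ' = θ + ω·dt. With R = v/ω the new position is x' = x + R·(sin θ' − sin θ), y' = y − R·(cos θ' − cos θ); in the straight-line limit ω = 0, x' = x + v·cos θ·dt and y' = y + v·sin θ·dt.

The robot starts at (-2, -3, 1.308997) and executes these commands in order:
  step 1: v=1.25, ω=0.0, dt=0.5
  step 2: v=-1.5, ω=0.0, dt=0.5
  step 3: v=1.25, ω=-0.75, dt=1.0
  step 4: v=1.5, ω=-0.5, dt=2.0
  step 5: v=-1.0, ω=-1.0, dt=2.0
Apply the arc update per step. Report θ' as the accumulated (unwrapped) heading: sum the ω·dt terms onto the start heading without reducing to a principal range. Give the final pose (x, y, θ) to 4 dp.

(1.3474, -0.3007, -2.4410)

step 1: θ'=1.3090 (straight) → pose (-1.8382, -2.3963, 1.3090)
step 2: θ'=1.3090 (straight) → pose (-2.0324, -3.1207, 1.3090)
step 3: θ'=0.5590 (R=-1.6667) → pose (-1.3064, -2.1391, 0.5590)
step 4: θ'=-0.4410 (R=-3.0000) → pose (1.5652, -1.9695, -0.4410)
step 5: θ'=-2.4410 (R=1.0000) → pose (1.3474, -0.3007, -2.4410)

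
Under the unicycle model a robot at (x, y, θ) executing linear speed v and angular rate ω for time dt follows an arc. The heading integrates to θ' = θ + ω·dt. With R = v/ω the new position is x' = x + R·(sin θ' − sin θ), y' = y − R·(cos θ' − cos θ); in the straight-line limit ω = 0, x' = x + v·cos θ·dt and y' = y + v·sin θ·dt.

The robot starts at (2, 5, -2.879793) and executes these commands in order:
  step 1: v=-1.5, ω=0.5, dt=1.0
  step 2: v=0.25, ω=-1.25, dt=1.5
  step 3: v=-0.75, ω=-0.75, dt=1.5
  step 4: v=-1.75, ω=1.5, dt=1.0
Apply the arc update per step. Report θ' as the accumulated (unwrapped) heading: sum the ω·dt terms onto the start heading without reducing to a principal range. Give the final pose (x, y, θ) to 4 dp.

(2.9963, 3.1375, -3.8798)

step 1: θ'=-2.3798 (R=-3.0000) → pose (3.2942, 5.7270, -2.3798)
step 2: θ'=-4.2548 (R=-0.2000) → pose (2.9767, 5.7834, -4.2548)
step 3: θ'=-5.3798 (R=1.0000) → pose (2.8651, 4.7226, -5.3798)
step 4: θ'=-3.8798 (R=-1.1667) → pose (2.9963, 3.1375, -3.8798)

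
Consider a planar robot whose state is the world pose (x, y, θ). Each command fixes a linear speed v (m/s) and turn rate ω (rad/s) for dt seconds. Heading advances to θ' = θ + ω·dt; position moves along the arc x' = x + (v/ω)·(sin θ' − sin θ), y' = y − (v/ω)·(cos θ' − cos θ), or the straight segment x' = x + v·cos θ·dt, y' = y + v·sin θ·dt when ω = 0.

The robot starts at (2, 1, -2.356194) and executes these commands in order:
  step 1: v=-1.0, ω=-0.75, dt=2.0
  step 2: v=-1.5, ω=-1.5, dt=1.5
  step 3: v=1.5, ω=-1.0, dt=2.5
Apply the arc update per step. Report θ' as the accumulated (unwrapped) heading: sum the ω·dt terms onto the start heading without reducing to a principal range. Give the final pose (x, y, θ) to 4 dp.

(4.6967, -3.1769, -8.6062)

step 1: θ'=-3.8562 (R=1.3333) → pose (3.8166, 1.0643, -3.8562)
step 2: θ'=-6.1062 (R=1.0000) → pose (3.3373, -0.6754, -6.1062)
step 3: θ'=-8.6062 (R=-1.5000) → pose (4.6967, -3.1769, -8.6062)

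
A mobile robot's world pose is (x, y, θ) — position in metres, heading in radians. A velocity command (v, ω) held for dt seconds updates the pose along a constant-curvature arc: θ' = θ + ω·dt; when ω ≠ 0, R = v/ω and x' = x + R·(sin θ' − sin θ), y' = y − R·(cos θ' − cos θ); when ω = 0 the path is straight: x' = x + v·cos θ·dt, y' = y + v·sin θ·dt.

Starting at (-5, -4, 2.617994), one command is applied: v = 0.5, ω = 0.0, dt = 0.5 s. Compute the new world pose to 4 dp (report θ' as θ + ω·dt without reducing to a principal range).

(-5.2165, -3.8750, 2.6180)

θ' = 2.6180 + 0.0·0.5 = 2.6180
ω = 0 → straight: x' = -5 + 0.5·cos(2.6180)·0.5 = -5.2165
y' = -4 + 0.5·sin(2.6180)·0.5 = -3.8750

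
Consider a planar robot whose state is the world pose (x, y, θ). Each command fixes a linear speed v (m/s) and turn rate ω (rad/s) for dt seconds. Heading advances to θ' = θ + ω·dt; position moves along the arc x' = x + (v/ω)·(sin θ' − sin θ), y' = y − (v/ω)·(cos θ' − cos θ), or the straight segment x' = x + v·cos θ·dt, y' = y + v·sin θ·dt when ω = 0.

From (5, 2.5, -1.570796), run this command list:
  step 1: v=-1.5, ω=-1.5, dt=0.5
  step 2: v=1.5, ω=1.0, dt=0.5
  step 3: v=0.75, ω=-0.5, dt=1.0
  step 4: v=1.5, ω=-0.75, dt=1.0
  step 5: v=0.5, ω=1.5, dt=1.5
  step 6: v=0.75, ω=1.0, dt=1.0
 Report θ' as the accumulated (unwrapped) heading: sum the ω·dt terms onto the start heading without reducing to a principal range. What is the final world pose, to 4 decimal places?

step 1: θ'=-2.3208 (R=1.0000) → pose (5.2683, 3.1816, -2.3208)
step 2: θ'=-1.8208 (R=1.5000) → pose (4.9125, 2.5303, -1.8208)
step 3: θ'=-2.3208 (R=-1.5000) → pose (4.5566, 1.8789, -2.3208)
step 4: θ'=-3.0708 (R=-2.0000) → pose (3.2347, 1.2472, -3.0708)
step 5: θ'=-0.8208 (R=0.3333) → pose (3.0144, 0.6875, -0.8208)
step 6: θ'=0.1792 (R=0.7500) → pose (3.6969, 0.4607, 0.1792)

(3.6969, 0.4607, 0.1792)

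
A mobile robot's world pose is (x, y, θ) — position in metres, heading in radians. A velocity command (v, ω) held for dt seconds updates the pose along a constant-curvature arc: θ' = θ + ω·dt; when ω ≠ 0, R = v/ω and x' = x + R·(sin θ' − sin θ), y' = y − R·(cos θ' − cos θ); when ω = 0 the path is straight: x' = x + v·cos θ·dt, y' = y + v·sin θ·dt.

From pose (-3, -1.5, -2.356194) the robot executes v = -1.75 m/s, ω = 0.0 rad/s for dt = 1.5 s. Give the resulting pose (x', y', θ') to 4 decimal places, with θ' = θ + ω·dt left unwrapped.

(-1.1438, 0.3562, -2.3562)

θ' = -2.3562 + 0.0·1.5 = -2.3562
ω = 0 → straight: x' = -3 + -1.75·cos(-2.3562)·1.5 = -1.1438
y' = -1.5 + -1.75·sin(-2.3562)·1.5 = 0.3562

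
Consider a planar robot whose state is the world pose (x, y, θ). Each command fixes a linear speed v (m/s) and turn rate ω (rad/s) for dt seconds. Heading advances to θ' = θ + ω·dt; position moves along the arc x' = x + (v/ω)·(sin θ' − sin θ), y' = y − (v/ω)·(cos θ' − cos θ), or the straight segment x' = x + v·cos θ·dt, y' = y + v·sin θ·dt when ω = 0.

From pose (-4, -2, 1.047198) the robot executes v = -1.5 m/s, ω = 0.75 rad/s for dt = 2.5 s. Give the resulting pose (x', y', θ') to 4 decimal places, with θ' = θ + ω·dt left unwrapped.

(-2.7032, -4.9521, 2.9222)

θ' = 1.0472 + 0.75·2.5 = 2.9222
R = v/ω = -1.5/0.75 = -2.0000
x' = -4 + -2.0000·(sin 2.9222 − sin 1.0472) = -2.7032
y' = -2 − -2.0000·(cos 2.9222 − cos 1.0472) = -4.9521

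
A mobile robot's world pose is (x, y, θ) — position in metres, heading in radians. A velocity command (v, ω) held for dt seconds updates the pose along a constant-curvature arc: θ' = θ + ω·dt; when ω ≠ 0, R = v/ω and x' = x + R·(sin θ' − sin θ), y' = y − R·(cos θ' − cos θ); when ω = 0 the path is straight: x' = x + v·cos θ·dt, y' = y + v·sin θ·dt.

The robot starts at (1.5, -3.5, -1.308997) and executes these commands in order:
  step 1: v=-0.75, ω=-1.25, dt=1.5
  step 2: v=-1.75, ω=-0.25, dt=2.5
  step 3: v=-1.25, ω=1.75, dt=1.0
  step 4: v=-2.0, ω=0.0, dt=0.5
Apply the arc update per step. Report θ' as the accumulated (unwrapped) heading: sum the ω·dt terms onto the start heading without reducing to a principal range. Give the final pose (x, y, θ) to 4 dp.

(7.6829, -3.1318, -2.0590)

step 1: θ'=-3.1840 (R=0.6000) → pose (2.1050, -2.7452, -3.1840)
step 2: θ'=-3.8090 (R=7.0000) → pose (6.1409, -4.2409, -3.8090)
step 3: θ'=-2.0590 (R=-0.7143) → pose (7.2138, -4.0149, -2.0590)
step 4: θ'=-2.0590 (straight) → pose (7.6829, -3.1318, -2.0590)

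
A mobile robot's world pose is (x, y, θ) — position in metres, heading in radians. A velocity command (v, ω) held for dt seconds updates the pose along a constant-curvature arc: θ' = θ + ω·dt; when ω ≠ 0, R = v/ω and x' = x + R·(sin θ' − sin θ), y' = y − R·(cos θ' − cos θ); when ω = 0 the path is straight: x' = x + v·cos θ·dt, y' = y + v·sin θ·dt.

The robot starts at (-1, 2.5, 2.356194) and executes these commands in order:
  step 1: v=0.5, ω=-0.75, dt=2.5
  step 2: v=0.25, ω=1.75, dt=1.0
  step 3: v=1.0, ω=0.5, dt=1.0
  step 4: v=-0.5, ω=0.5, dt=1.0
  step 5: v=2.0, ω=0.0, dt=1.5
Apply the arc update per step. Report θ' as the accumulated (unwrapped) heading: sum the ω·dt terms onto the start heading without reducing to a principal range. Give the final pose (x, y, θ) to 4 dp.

step 1: θ'=0.4812 (R=-0.6667) → pose (-0.8372, 3.5624, 0.4812)
step 2: θ'=2.2312 (R=0.1429) → pose (-0.7905, 3.7766, 2.2312)
step 3: θ'=2.7312 (R=2.0000) → pose (-1.5720, 4.3837, 2.7312)
step 4: θ'=3.2312 (R=-1.0000) → pose (-1.0835, 4.3047, 3.2312)
step 5: θ'=3.2312 (straight) → pose (-4.0715, 4.0362, 3.2312)

(-4.0715, 4.0362, 3.2312)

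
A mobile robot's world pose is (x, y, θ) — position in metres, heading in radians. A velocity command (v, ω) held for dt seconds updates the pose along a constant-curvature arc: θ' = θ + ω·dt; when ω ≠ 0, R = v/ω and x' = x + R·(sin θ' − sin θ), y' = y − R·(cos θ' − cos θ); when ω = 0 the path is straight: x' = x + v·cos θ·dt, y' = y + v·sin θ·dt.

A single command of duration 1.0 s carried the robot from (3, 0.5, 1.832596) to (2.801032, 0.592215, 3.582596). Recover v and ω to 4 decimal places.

Δθ = 3.582596 − 1.832596 = 1.750000
ω = Δθ/dt = 1.750000/1.0 = 1.7500
R = Δx/(sin θ' − sin θ) = 0.1429
v = R·ω = 0.1429·1.7500 = 0.2500

v = 0.2500, ω = 1.7500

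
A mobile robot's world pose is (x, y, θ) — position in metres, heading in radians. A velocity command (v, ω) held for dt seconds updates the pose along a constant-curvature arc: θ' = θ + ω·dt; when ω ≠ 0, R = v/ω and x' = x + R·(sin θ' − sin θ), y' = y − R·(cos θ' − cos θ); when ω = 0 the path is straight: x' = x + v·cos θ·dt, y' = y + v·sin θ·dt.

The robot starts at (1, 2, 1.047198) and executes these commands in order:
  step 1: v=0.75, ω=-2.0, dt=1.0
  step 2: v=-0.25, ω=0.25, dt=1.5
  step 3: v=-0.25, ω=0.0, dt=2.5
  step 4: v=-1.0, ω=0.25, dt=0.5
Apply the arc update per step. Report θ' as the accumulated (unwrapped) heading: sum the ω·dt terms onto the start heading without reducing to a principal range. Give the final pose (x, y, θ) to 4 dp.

(0.4032, 2.8756, -0.4528)

step 1: θ'=-0.9528 (R=-0.3750) → pose (1.6304, 2.0298, -0.9528)
step 2: θ'=-0.5778 (R=-1.0000) → pose (1.3615, 2.2880, -0.5778)
step 3: θ'=-0.5778 (straight) → pose (0.8380, 2.6294, -0.5778)
step 4: θ'=-0.4528 (R=-4.0000) → pose (0.4032, 2.8756, -0.4528)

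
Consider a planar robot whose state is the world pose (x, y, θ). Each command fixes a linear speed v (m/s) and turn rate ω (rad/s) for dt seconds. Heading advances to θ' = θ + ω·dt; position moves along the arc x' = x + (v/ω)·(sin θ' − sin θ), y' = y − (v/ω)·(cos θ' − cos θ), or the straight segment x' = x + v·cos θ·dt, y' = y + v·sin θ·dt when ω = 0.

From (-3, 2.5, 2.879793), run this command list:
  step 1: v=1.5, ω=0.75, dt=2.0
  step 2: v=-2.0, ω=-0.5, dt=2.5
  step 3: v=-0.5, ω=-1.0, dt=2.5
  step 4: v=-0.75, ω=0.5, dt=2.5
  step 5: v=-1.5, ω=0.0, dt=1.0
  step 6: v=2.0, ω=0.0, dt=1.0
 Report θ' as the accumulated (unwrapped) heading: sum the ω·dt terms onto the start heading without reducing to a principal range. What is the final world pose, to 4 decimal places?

(-1.9890, 1.8188, 1.8798)

step 1: θ'=4.3798 (R=2.0000) → pose (-5.4080, 1.2211, 4.3798)
step 2: θ'=3.1298 (R=4.0000) → pose (-1.5800, 3.9149, 3.1298)
step 3: θ'=0.6298 (R=0.5000) → pose (-1.2915, 3.0108, 0.6298)
step 4: θ'=1.8798 (R=-1.5000) → pose (-1.8369, 1.3425, 1.8798)
step 5: θ'=1.8798 (straight) → pose (-1.3808, -0.0865, 1.8798)
step 6: θ'=1.8798 (straight) → pose (-1.9890, 1.8188, 1.8798)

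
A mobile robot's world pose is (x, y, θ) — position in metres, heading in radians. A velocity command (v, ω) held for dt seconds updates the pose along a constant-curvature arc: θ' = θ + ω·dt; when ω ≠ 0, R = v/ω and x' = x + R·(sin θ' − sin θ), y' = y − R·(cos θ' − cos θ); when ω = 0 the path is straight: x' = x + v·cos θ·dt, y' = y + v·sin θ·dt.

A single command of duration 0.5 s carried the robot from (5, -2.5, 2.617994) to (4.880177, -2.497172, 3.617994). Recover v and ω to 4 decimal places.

v = 0.2500, ω = 2.0000

Δθ = 3.617994 − 2.617994 = 1.000000
ω = Δθ/dt = 1.000000/0.5 = 2.0000
R = Δx/(sin θ' − sin θ) = 0.1250
v = R·ω = 0.1250·2.0000 = 0.2500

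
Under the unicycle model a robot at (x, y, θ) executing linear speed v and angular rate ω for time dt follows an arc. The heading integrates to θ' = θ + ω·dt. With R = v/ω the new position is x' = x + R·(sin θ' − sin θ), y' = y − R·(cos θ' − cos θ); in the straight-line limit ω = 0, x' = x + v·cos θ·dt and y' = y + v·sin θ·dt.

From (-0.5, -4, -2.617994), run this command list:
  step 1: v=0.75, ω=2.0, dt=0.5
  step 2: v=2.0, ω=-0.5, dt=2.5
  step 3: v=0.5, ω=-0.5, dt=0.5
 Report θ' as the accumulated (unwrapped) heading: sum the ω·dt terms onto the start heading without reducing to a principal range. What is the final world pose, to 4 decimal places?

step 1: θ'=-1.6180 (R=0.3750) → pose (-0.6871, -4.3071, -1.6180)
step 2: θ'=-2.8680 (R=-4.0000) → pose (-3.6018, -7.9696, -2.8680)
step 3: θ'=-3.1180 (R=-1.0000) → pose (-3.8484, -8.0065, -3.1180)

(-3.8484, -8.0065, -3.1180)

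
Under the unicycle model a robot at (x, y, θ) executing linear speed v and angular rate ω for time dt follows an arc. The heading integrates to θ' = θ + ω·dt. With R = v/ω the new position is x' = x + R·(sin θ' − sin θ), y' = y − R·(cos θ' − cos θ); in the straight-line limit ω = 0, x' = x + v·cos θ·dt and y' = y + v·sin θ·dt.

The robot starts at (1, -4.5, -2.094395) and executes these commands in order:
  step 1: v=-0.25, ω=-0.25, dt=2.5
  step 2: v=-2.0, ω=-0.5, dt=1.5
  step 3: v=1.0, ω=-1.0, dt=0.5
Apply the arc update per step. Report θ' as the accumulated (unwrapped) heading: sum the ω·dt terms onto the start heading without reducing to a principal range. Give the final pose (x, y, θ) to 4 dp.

step 1: θ'=-2.7194 (R=1.0000) → pose (1.4563, -4.0878, -2.7194)
step 2: θ'=-3.4694 (R=4.0000) → pose (4.3832, -3.9496, -3.4694)
step 3: θ'=-3.9694 (R=-1.0000) → pose (3.9687, -3.6793, -3.9694)

(3.9687, -3.6793, -3.9694)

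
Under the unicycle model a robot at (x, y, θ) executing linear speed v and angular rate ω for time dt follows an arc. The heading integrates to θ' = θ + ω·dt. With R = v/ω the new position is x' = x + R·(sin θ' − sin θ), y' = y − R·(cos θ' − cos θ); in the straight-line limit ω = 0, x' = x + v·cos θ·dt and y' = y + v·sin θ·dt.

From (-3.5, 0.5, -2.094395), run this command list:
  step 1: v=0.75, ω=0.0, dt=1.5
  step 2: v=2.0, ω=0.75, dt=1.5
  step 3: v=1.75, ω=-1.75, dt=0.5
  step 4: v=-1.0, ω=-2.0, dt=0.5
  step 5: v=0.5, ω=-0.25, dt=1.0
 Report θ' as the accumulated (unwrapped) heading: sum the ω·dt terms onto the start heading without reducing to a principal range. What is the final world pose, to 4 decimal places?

(-3.9700, -3.8949, -3.0944)

step 1: θ'=-2.0944 (straight) → pose (-4.0625, -0.4743, -2.0944)
step 2: θ'=-0.9694 (R=2.6667) → pose (-3.9519, -3.3164, -0.9694)
step 3: θ'=-1.8444 (R=-1.0000) → pose (-3.8136, -4.1524, -1.8444)
step 4: θ'=-2.8444 (R=0.5000) → pose (-3.4786, -3.8094, -2.8444)
step 5: θ'=-3.0944 (R=-2.0000) → pose (-3.9700, -3.8949, -3.0944)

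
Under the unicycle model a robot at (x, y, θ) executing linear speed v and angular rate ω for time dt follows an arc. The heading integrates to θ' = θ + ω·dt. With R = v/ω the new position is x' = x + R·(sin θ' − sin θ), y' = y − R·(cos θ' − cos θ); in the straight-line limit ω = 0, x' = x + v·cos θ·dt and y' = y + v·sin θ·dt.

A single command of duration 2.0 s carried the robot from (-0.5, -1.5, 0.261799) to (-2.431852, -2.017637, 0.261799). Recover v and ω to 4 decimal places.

Δθ = 0.261799 − 0.261799 = 0.000000
ω = Δθ/dt = 0.000000/2.0 = 0.0000
ω = 0 → v = (Δx·cos θ + Δy·sin θ)/dt = -1.0000

v = -1.0000, ω = 0.0000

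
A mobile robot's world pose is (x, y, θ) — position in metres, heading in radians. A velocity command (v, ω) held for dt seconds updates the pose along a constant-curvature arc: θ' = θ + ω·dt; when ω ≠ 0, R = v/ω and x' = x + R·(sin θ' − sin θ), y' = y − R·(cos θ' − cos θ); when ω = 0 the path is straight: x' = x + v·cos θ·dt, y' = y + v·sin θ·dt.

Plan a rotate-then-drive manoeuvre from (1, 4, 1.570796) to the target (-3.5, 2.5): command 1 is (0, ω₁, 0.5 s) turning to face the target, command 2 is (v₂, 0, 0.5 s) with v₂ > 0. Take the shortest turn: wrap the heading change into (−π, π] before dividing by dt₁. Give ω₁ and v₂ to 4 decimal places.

heading to target = atan2(2.5−4, -3.5−1) = -2.8198
Δθ = wrap(-2.8198 − 1.5708) = 1.8925; ω₁ = Δθ/dt₁ = 3.7851
distance = √((-3.5−1)² + (2.5−4)²) = 4.7434; v₂ = distance/dt₂ = 9.4868

ω₁ = 3.7851, v₂ = 9.4868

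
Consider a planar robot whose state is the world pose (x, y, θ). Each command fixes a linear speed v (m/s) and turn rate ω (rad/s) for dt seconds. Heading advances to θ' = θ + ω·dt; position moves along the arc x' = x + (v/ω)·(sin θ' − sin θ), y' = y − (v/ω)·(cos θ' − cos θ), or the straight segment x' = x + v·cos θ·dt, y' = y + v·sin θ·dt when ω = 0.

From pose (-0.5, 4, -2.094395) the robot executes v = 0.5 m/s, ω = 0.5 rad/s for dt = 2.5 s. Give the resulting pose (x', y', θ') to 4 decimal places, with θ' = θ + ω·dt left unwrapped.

θ' = -2.0944 + 0.5·2.5 = -0.8444
R = v/ω = 0.5/0.5 = 1.0000
x' = -0.5 + 1.0000·(sin -0.8444 − sin -2.0944) = -0.3815
y' = 4 − 1.0000·(cos -0.8444 − cos -2.0944) = 2.8358

(-0.3815, 2.8358, -0.8444)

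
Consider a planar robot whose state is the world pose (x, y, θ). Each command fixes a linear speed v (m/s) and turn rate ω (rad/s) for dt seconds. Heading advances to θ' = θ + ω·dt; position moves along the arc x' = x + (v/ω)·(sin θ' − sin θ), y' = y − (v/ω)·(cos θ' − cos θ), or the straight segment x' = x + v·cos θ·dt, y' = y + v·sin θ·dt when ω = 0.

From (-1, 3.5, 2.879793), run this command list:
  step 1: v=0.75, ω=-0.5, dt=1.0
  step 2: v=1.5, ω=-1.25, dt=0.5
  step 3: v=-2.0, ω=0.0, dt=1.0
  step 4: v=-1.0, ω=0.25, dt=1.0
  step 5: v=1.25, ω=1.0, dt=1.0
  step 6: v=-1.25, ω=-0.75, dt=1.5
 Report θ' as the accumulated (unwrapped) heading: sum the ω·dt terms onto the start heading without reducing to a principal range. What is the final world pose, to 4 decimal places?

(-0.9326, 1.1643, 1.8798)

step 1: θ'=2.3798 (R=-1.5000) → pose (-1.6471, 3.8635, 2.3798)
step 2: θ'=1.7548 (R=-1.2000) → pose (-1.9986, 4.5123, 1.7548)
step 3: θ'=1.7548 (straight) → pose (-1.6327, 2.5460, 1.7548)
step 4: θ'=2.0048 (R=-4.0000) → pose (-1.3294, 1.5959, 2.0048)
step 5: θ'=3.0048 (R=1.2500) → pose (-2.2930, 2.3086, 3.0048)
step 6: θ'=1.8798 (R=1.6667) → pose (-0.9326, 1.1643, 1.8798)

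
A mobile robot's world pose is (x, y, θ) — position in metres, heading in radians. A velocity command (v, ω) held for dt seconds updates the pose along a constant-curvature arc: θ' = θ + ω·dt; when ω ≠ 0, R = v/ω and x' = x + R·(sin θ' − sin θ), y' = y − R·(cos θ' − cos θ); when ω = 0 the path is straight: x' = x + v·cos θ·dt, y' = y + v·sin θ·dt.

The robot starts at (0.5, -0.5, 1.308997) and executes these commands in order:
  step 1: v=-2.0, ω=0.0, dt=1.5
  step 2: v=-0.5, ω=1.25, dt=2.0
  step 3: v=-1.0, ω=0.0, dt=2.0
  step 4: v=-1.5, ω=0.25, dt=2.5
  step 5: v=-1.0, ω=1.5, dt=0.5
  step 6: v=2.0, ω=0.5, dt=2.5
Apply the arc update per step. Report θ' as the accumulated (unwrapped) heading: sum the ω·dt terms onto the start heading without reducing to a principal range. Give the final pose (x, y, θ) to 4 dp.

step 1: θ'=1.3090 (straight) → pose (-0.2765, -3.3978, 1.3090)
step 2: θ'=3.8090 (R=-0.4000) → pose (0.3575, -3.8155, 3.8090)
step 3: θ'=3.8090 (straight) → pose (1.9284, -2.5776, 3.8090)
step 4: θ'=4.4340 (R=-6.0000) → pose (3.9837, 0.4861, 4.4340)
step 5: θ'=5.1840 (R=-0.6667) → pose (3.9365, 0.9722, 5.1840)
step 6: θ'=6.4340 (R=4.0000) → pose (8.1009, -1.1651, 6.4340)

(8.1009, -1.1651, 6.4340)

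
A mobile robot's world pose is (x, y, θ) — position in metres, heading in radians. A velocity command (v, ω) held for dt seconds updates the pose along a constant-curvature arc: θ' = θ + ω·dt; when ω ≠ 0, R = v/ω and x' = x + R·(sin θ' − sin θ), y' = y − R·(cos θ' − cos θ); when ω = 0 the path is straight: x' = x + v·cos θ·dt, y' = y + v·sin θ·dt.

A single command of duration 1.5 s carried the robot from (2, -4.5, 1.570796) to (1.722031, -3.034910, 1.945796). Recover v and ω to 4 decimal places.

Δθ = 1.945796 − 1.570796 = 0.375000
ω = Δθ/dt = 0.375000/1.5 = 0.2500
R = −Δy/(cos θ' − cos θ) = 4.0000
v = R·ω = 4.0000·0.2500 = 1.0000

v = 1.0000, ω = 0.2500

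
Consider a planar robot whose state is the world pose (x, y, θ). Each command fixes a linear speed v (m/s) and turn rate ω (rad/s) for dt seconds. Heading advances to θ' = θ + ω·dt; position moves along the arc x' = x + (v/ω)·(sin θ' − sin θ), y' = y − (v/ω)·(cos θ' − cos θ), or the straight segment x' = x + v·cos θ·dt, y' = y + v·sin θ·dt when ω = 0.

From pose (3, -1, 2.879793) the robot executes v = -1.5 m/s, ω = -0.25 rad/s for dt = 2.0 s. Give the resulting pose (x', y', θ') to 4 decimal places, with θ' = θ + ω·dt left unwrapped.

θ' = 2.8798 + -0.25·2.0 = 2.3798
R = v/ω = -1.5/-0.25 = 6.0000
x' = 3 + 6.0000·(sin 2.3798 − sin 2.8798) = 5.5884
y' = -1 − 6.0000·(cos 2.3798 − cos 2.8798) = -2.4540

(5.5884, -2.4540, 2.3798)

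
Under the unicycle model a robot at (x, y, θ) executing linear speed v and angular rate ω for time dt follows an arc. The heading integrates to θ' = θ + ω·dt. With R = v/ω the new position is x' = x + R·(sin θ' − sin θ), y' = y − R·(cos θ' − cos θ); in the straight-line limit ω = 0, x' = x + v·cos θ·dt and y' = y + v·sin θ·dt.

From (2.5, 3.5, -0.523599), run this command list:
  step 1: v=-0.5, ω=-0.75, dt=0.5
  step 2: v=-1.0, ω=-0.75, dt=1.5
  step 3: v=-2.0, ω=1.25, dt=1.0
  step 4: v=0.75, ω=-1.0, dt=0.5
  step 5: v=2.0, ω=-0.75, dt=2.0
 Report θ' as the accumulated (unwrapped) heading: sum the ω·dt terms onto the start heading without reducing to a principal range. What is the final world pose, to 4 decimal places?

(0.4378, 3.3345, -2.7736)

step 1: θ'=-0.8986 (R=0.6667) → pose (2.3117, 3.6622, -0.8986)
step 2: θ'=-2.0236 (R=1.3333) → pose (2.1560, 5.0758, -2.0236)
step 3: θ'=-0.7736 (R=-1.6000) → pose (1.8352, 6.9204, -0.7736)
step 4: θ'=-1.2736 (R=-0.7500) → pose (2.0283, 6.6035, -1.2736)
step 5: θ'=-2.7736 (R=-2.6667) → pose (0.4378, 3.3345, -2.7736)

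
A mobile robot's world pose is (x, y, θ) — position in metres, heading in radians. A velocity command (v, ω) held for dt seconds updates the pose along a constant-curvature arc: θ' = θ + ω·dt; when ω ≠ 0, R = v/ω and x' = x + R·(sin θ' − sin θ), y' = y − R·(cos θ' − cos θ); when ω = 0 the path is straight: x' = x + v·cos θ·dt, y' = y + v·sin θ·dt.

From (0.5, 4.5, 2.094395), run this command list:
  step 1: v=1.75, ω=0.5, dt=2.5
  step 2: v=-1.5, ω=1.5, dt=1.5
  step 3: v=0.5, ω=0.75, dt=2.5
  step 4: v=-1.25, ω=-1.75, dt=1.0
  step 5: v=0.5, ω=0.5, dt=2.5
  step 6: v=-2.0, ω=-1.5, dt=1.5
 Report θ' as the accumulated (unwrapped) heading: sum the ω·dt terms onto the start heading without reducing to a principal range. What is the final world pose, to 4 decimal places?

(-3.8141, 8.9524, 4.7194)

step 1: θ'=3.3444 (R=3.5000) → pose (-3.2360, 6.1783, 3.3444)
step 2: θ'=5.5944 (R=-1.0000) → pose (-2.8019, 7.9298, 5.5944)
step 3: θ'=7.4694 (R=0.6667) → pose (-1.7601, 8.1944, 7.4694)
step 4: θ'=5.7194 (R=0.7143) → pose (-2.8040, 7.8586, 5.7194)
step 5: θ'=6.9694 (R=1.0000) → pose (-1.6360, 7.9302, 6.9694)
step 6: θ'=4.7194 (R=1.3333) → pose (-3.8141, 8.9524, 4.7194)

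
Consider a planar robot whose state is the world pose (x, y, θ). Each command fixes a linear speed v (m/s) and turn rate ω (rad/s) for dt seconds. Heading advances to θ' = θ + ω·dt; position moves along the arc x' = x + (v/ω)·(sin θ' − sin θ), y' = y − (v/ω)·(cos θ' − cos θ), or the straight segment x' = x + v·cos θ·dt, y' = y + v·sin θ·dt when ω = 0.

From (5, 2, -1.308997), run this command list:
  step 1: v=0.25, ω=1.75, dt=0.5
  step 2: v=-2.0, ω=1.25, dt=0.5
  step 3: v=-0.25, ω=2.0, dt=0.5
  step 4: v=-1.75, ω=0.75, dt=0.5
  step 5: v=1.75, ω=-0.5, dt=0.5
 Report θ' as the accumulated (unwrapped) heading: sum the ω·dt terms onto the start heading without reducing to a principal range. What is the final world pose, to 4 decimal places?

(3.9557, 1.9617, 1.3160)

step 1: θ'=-0.4340 (R=0.1429) → pose (5.0779, 1.9074, -0.4340)
step 2: θ'=0.1910 (R=-1.6000) → pose (4.1014, 2.0266, 0.1910)
step 3: θ'=1.1910 (R=-0.1250) → pose (4.0090, 1.9502, 1.1910)
step 4: θ'=1.5660 (R=-2.3333) → pose (3.8428, 1.0964, 1.5660)
step 5: θ'=1.3160 (R=-3.5000) → pose (3.9557, 1.9617, 1.3160)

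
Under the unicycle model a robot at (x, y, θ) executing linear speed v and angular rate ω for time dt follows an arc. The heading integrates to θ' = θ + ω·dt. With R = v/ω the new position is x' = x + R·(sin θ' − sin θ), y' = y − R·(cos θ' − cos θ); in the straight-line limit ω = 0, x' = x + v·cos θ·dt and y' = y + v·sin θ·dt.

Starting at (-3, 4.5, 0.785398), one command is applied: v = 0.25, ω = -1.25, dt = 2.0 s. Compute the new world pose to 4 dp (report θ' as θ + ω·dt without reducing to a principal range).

θ' = 0.7854 + -1.25·2.0 = -1.7146
R = v/ω = 0.25/-1.25 = -0.2000
x' = -3 + -0.2000·(sin -1.7146 − sin 0.7854) = -2.6606
y' = 4.5 − -0.2000·(cos -1.7146 − cos 0.7854) = 4.3299

(-2.6606, 4.3299, -1.7146)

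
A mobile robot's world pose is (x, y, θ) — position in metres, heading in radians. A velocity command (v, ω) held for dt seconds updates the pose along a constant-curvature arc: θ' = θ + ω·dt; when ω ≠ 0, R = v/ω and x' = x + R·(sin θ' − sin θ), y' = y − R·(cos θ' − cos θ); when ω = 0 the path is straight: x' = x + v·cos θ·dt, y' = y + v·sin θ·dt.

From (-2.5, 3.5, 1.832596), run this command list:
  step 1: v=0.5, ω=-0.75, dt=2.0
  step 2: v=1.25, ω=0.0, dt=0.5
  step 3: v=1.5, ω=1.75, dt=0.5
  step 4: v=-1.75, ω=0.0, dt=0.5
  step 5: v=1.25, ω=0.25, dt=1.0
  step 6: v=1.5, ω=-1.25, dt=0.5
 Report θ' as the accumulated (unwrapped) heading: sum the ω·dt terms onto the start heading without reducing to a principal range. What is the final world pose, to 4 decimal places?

(-0.6736, 6.0780, 0.8326)

step 1: θ'=0.3326 (R=-0.6667) → pose (-2.0737, 4.3027, 0.3326)
step 2: θ'=0.3326 (straight) → pose (-1.4830, 4.5067, 0.3326)
step 3: θ'=1.2076 (R=0.8571) → pose (-0.9616, 5.0124, 1.2076)
step 4: θ'=1.2076 (straight) → pose (-1.2725, 4.1945, 1.2076)
step 5: θ'=1.4576 (R=5.0000) → pose (-0.9783, 5.4060, 1.4576)
step 6: θ'=0.8326 (R=-1.2000) → pose (-0.6736, 6.0780, 0.8326)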